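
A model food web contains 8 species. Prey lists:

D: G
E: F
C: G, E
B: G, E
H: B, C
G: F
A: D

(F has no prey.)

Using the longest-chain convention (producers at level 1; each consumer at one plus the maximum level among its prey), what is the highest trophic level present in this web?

Producers (level 1): F.
F → G → B → H gives H level 4.
No species has a prey at level 4, so no species reaches level 5.

4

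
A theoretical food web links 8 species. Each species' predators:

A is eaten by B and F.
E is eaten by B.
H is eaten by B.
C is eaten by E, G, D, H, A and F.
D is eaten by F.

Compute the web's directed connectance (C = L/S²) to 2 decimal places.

C = 0.17

The web has S = 8 species and L = 11 feeding links.
C = L / S² = 11 / 64 = 0.1719 ≈ 0.17.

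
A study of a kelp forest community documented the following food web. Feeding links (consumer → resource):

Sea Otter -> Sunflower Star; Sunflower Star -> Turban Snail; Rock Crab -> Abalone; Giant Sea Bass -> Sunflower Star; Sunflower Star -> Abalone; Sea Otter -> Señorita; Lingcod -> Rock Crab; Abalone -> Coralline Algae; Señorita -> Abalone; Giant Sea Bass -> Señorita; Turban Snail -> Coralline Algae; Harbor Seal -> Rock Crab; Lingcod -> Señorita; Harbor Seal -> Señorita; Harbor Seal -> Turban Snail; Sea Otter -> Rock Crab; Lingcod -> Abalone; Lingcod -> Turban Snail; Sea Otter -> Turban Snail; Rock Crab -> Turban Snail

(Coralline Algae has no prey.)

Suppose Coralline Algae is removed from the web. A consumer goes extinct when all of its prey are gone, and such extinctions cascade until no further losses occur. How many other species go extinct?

9

Remove Coralline Algae.
Round 1: Abalone (all prey gone), Turban Snail (all prey gone) → extinct.
Round 2: Señorita (all prey gone), Rock Crab (all prey gone), Sunflower Star (all prey gone) → extinct.
Round 3: Giant Sea Bass (all prey gone), Lingcod (all prey gone), Harbor Seal (all prey gone), Sea Otter (all prey gone) → extinct.
No further losses. Total secondary extinctions: 9.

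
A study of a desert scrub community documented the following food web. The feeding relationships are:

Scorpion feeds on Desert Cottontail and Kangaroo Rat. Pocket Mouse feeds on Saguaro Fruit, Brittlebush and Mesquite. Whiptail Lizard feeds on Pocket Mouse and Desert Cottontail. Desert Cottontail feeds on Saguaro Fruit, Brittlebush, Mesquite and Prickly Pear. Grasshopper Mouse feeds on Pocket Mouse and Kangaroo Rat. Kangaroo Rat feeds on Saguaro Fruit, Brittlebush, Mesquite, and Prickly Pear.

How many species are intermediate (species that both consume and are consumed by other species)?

3

Intermediate species (has both prey and predators): Desert Cottontail, Kangaroo Rat, Pocket Mouse.
Count: 3.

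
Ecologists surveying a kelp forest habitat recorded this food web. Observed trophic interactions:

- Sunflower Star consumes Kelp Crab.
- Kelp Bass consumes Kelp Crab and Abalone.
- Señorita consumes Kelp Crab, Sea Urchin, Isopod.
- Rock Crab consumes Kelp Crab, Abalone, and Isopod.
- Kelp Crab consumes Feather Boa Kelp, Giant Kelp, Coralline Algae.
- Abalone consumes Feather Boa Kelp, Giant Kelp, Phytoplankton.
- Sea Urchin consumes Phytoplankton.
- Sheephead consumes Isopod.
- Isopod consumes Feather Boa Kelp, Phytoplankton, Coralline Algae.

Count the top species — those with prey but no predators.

Top species (has prey, but nothing eats it): Rock Crab, Sunflower Star, Kelp Bass, Sheephead, Señorita.
Count: 5.

5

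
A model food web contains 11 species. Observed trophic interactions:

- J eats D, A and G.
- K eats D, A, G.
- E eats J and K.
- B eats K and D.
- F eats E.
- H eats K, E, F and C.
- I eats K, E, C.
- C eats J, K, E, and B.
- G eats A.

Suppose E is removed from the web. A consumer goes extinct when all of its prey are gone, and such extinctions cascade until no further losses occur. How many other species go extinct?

Remove E.
Round 1: F (all prey gone) → extinct.
No further losses. Total secondary extinctions: 1.

1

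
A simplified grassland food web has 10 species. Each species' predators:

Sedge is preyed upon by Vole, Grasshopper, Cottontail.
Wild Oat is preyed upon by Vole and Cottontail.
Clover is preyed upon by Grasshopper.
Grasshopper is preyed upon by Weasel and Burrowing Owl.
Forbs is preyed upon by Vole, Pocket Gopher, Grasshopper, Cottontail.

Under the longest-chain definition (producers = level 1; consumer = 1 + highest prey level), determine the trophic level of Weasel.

Trophic level 3

Forbs is a producer → level 1.
Grasshopper eats Forbs (level 1); other prey at levels: Clover 1, Sedge 1 → level 2.
Weasel eats Grasshopper → level 3.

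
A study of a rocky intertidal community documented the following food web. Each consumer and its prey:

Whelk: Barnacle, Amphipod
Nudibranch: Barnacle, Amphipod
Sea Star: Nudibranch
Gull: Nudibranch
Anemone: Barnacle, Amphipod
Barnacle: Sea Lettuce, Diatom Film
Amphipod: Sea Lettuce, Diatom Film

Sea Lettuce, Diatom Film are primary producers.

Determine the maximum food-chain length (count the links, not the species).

One longest chain: Sea Lettuce → Barnacle → Nudibranch → Gull.
It has 4 species and 3 links.

3 links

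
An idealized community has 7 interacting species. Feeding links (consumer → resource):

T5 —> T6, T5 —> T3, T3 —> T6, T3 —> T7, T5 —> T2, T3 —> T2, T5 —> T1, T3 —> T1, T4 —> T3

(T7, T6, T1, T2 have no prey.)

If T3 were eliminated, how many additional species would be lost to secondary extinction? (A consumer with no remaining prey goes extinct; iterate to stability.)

Remove T3.
Round 1: T4 (all prey gone) → extinct.
No further losses. Total secondary extinctions: 1.

1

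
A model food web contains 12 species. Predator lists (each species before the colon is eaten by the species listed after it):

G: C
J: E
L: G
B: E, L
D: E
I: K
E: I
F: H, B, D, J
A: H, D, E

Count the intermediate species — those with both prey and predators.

7

Intermediate species (has both prey and predators): B, D, J, E, L, G, I.
Count: 7.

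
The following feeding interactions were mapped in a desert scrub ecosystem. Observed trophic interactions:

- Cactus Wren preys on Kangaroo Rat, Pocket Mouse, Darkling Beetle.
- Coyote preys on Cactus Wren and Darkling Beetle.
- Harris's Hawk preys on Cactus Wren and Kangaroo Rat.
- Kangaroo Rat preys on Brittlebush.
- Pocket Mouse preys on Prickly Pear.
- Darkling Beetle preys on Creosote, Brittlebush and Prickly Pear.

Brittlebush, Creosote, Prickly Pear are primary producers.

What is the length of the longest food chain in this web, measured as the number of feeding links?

One longest chain: Prickly Pear → Pocket Mouse → Cactus Wren → Coyote.
It has 4 species and 3 links.

3 links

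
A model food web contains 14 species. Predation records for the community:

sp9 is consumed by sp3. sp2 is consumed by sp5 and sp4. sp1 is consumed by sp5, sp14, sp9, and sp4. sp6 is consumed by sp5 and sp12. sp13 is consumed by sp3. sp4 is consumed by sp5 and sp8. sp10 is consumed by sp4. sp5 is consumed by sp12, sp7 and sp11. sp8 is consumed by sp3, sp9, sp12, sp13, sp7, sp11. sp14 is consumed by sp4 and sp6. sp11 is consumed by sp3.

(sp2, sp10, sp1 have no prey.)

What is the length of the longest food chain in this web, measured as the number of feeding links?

One longest chain: sp1 → sp14 → sp4 → sp8 → sp9 → sp3.
It has 6 species and 5 links.

5 links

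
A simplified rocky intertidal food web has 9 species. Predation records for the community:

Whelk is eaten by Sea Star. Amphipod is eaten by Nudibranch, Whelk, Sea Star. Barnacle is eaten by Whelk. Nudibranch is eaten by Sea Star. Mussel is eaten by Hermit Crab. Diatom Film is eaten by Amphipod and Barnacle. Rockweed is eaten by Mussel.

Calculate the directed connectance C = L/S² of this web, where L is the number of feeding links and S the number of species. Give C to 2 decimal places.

The web has S = 9 species and L = 10 feeding links.
C = L / S² = 10 / 81 = 0.1235 ≈ 0.12.

C = 0.12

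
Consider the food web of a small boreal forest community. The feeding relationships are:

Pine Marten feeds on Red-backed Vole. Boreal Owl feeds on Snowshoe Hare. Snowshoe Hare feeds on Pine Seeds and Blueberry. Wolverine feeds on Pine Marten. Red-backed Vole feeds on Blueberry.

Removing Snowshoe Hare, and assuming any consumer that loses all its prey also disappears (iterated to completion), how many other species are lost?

Remove Snowshoe Hare.
Round 1: Boreal Owl (all prey gone) → extinct.
No further losses. Total secondary extinctions: 1.

1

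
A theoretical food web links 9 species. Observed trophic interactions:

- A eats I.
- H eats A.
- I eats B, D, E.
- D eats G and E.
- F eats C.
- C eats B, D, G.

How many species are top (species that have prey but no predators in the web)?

2

Top species (has prey, but nothing eats it): F, H.
Count: 2.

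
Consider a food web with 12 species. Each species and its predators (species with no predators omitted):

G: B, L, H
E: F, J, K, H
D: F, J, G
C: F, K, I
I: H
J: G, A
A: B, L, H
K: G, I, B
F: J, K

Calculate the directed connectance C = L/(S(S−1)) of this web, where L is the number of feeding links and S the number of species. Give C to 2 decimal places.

C = 0.18

The web has S = 12 species and L = 24 feeding links.
C = L / (S(S−1)) = 24 / 132 = 0.1818 ≈ 0.18.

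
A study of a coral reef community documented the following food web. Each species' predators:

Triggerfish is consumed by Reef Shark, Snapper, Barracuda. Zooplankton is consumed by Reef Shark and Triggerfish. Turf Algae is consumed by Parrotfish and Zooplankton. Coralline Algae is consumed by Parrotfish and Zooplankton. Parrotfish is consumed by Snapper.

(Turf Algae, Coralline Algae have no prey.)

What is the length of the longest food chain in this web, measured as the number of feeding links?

3 links

One longest chain: Turf Algae → Zooplankton → Triggerfish → Reef Shark.
It has 4 species and 3 links.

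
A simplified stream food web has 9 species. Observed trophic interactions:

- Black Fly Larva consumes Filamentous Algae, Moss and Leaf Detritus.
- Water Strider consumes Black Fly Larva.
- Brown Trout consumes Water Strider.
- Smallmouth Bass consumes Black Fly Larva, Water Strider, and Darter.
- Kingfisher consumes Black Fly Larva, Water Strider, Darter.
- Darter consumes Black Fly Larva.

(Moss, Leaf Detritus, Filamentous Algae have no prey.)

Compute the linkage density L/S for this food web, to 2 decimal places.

L/S = 1.33

There are L = 12 links among S = 9 species.
L/S = 12/9 = 1.3333 ≈ 1.33.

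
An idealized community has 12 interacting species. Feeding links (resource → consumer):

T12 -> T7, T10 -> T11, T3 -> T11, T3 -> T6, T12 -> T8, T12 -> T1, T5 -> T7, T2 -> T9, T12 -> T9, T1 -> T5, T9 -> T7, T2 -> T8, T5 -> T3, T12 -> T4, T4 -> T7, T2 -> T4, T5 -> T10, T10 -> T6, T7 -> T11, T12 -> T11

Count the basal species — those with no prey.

Basal species (no prey listed): T12, T2.
Count: 2.

2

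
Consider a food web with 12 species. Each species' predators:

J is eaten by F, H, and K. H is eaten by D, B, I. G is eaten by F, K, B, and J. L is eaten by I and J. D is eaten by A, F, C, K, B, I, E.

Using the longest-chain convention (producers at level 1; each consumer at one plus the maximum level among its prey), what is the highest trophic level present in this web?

5

Producers (level 1): G, L.
G → J → H → D → E gives E level 5.
No species has a prey at level 5, so no species reaches level 6.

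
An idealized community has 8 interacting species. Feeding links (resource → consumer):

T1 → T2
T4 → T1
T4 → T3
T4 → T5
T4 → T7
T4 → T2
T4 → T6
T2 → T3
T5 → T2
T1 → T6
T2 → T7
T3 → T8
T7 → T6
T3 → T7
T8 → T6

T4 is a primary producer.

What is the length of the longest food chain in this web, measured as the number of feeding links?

5 links

One longest chain: T4 → T5 → T2 → T3 → T8 → T6.
It has 6 species and 5 links.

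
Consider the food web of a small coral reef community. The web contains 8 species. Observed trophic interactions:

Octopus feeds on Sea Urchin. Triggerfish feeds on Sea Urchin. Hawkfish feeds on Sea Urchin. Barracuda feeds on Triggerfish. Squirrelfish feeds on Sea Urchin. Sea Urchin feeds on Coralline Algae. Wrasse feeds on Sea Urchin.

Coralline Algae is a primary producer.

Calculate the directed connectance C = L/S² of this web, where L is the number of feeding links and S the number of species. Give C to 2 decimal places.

C = 0.11

The web has S = 8 species and L = 7 feeding links.
C = L / S² = 7 / 64 = 0.1094 ≈ 0.11.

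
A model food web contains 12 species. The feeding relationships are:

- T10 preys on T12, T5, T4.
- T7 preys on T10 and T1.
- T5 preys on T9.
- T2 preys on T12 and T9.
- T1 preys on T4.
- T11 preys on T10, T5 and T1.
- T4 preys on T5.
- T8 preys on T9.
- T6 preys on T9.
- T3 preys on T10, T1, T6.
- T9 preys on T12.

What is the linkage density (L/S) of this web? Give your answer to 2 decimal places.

L/S = 1.58

There are L = 19 links among S = 12 species.
L/S = 19/12 = 1.5833 ≈ 1.58.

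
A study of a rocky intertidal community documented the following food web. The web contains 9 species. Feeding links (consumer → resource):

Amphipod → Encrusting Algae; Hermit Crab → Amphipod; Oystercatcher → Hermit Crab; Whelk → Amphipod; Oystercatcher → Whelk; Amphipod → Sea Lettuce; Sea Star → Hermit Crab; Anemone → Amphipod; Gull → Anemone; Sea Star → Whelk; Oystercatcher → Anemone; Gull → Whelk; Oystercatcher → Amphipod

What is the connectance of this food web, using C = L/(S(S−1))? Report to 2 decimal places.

C = 0.18

The web has S = 9 species and L = 13 feeding links.
C = L / (S(S−1)) = 13 / 72 = 0.1806 ≈ 0.18.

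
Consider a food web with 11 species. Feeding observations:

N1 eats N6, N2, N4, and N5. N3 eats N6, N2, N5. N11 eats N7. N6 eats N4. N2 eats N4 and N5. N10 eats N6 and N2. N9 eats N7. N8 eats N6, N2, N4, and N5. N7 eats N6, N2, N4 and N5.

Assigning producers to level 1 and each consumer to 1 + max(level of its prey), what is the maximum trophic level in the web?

Producers (level 1): N5, N4.
N5 → N2 → N7 → N11 gives N11 level 4.
No species has a prey at level 4, so no species reaches level 5.

4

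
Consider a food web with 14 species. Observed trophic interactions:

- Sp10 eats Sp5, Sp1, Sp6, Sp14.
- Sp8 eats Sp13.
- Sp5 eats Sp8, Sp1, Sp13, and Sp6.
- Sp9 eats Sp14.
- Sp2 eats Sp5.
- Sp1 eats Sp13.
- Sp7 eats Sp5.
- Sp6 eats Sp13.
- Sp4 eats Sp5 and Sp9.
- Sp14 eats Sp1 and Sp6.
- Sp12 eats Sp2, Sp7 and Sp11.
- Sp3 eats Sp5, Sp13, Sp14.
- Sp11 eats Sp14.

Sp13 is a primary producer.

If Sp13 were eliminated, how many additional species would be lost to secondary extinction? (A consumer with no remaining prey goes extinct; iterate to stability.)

13

Remove Sp13.
Round 1: Sp8 (all prey gone), Sp1 (all prey gone), Sp6 (all prey gone) → extinct.
Round 2: Sp5 (all prey gone), Sp14 (all prey gone) → extinct.
Round 3: Sp3 (all prey gone), Sp11 (all prey gone), Sp2 (all prey gone), Sp7 (all prey gone), Sp10 (all prey gone), Sp9 (all prey gone) → extinct.
Round 4: Sp12 (all prey gone), Sp4 (all prey gone) → extinct.
No further losses. Total secondary extinctions: 13.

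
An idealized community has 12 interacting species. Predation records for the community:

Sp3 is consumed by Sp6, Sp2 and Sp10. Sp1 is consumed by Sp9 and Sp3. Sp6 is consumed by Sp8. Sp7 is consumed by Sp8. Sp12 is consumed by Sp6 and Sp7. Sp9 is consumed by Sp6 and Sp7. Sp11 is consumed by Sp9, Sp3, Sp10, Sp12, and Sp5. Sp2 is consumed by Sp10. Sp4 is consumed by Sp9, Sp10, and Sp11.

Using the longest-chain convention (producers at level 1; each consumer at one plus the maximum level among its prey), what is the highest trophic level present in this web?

5

Producers (level 1): Sp4, Sp1.
Sp4 → Sp11 → Sp3 → Sp2 → Sp10 gives Sp10 level 5.
No species has a prey at level 5, so no species reaches level 6.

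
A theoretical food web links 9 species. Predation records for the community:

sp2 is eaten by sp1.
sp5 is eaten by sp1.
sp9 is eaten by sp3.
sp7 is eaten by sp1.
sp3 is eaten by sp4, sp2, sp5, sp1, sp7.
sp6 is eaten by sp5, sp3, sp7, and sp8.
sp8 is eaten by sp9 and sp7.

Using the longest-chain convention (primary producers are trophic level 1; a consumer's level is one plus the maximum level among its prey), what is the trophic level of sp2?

Trophic level 5

sp6 is a producer → level 1.
sp8 eats sp6 → level 2.
sp9 eats sp8 → level 3.
sp3 eats sp9 (level 3); other prey at levels: sp6 1 → level 4.
sp2 eats sp3 → level 5.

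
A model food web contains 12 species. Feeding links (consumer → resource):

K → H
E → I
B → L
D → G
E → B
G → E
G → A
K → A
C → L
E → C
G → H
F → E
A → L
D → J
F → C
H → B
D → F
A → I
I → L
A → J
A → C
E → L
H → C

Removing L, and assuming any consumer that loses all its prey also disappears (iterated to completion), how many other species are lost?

6

Remove L.
Round 1: C (all prey gone), B (all prey gone), I (all prey gone) → extinct.
Round 2: H (all prey gone), E (all prey gone) → extinct.
Round 3: F (all prey gone) → extinct.
No further losses. Total secondary extinctions: 6.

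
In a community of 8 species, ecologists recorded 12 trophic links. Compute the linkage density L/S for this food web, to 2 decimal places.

L/S = 1.50

There are L = 12 links among S = 8 species.
L/S = 12/8 = 1.5000 ≈ 1.50.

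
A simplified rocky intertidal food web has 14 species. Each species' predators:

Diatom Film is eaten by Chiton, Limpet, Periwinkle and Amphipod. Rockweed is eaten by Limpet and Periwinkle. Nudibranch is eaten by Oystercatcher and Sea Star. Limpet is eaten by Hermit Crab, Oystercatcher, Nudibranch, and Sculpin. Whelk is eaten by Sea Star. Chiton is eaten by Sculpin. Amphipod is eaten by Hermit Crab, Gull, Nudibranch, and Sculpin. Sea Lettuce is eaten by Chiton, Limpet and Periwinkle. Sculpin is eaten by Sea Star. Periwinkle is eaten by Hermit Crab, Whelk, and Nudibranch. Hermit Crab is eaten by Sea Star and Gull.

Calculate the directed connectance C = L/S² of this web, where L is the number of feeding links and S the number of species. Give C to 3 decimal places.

C = 0.138

The web has S = 14 species and L = 27 feeding links.
C = L / S² = 27 / 196 = 0.1378 ≈ 0.138.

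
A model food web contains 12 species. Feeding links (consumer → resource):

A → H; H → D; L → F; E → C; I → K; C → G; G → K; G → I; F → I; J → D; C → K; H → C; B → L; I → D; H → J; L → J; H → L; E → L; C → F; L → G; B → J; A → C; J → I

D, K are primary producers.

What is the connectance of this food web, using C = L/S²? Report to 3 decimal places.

C = 0.160

The web has S = 12 species and L = 23 feeding links.
C = L / S² = 23 / 144 = 0.1597 ≈ 0.160.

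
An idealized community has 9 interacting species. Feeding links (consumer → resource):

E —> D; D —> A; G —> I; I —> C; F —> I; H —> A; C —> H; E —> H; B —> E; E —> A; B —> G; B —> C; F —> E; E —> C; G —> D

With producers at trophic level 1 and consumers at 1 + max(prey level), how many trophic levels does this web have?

Producers (level 1): A.
A → H → C → I → G → B gives B level 6.
No species has a prey at level 6, so no species reaches level 7.

6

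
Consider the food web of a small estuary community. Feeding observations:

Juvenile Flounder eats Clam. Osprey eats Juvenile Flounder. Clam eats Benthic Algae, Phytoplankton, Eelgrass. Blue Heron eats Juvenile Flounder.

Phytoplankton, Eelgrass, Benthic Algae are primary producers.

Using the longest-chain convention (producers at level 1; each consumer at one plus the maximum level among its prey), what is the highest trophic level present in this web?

4

Producers (level 1): Phytoplankton, Eelgrass, Benthic Algae.
Phytoplankton → Clam → Juvenile Flounder → Blue Heron gives Blue Heron level 4.
No species has a prey at level 4, so no species reaches level 5.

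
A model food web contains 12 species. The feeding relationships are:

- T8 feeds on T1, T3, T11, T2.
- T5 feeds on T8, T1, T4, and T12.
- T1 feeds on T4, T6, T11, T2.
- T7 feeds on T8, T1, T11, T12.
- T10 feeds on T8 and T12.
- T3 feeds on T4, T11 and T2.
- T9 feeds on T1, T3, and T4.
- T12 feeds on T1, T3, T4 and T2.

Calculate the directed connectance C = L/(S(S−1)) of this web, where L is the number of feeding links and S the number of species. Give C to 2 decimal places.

The web has S = 12 species and L = 28 feeding links.
C = L / (S(S−1)) = 28 / 132 = 0.2121 ≈ 0.21.

C = 0.21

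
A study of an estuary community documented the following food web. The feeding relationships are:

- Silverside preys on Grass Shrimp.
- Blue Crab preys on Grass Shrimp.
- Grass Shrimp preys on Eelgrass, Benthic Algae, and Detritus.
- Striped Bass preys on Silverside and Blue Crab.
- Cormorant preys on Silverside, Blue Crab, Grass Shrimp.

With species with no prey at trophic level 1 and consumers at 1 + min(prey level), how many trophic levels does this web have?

Basal resources (level 1): Detritus, Benthic Algae, Eelgrass.
Following each consumer down to its lowest-level prey: Detritus → Grass Shrimp → Blue Crab → Striped Bass (levels 1 through 4).
All prey of Striped Bass (Blue Crab 3, Silverside 3) are at level 3 or above, so Striped Bass is at level 1 + 3 = 4.
Every consumer has at least one prey at level 3 or below, so none exceeds level 4.

4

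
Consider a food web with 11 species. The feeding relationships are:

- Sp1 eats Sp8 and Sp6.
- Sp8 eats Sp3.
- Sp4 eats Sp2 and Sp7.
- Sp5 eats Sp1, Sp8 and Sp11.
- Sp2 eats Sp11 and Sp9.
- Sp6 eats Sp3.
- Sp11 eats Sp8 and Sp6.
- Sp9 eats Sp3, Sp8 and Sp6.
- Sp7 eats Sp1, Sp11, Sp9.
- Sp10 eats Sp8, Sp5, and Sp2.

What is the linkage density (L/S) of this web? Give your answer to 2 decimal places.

L/S = 2.00

There are L = 22 links among S = 11 species.
L/S = 22/11 = 2.0000 ≈ 2.00.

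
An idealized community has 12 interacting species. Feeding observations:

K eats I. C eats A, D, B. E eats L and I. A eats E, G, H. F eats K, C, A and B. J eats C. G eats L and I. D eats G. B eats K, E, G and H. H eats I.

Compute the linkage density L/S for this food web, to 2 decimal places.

There are L = 22 links among S = 12 species.
L/S = 22/12 = 1.8333 ≈ 1.83.

L/S = 1.83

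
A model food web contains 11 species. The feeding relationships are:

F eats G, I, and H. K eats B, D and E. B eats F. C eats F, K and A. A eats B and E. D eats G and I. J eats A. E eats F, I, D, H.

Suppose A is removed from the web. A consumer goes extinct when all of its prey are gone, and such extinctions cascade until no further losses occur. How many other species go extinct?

Remove A.
Round 1: J (all prey gone) → extinct.
No further losses. Total secondary extinctions: 1.

1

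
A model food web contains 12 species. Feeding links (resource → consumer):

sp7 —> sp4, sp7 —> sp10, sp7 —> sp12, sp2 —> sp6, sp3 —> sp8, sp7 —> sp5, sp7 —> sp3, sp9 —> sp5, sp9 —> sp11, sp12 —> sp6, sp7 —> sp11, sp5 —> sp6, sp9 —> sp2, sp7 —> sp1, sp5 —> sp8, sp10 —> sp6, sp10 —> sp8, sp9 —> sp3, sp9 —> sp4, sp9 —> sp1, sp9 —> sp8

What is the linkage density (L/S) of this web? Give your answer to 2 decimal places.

L/S = 1.75

There are L = 21 links among S = 12 species.
L/S = 21/12 = 1.7500 ≈ 1.75.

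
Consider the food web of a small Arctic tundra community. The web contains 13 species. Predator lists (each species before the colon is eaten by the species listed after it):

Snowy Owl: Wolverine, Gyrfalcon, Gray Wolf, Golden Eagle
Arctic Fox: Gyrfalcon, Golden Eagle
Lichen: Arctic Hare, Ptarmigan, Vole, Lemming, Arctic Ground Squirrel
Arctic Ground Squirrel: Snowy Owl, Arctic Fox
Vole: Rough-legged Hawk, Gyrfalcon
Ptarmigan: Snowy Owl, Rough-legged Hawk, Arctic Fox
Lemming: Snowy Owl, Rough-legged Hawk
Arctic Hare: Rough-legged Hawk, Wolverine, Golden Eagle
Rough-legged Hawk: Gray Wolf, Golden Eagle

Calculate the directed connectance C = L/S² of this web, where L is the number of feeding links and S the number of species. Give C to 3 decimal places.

C = 0.148

The web has S = 13 species and L = 25 feeding links.
C = L / S² = 25 / 169 = 0.1479 ≈ 0.148.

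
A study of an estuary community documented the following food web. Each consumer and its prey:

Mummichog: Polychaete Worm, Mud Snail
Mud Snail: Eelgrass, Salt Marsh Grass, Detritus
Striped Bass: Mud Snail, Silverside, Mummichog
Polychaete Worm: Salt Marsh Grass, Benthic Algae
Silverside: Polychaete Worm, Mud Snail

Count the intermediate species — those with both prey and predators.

4

Intermediate species (has both prey and predators): Polychaete Worm, Mud Snail, Silverside, Mummichog.
Count: 4.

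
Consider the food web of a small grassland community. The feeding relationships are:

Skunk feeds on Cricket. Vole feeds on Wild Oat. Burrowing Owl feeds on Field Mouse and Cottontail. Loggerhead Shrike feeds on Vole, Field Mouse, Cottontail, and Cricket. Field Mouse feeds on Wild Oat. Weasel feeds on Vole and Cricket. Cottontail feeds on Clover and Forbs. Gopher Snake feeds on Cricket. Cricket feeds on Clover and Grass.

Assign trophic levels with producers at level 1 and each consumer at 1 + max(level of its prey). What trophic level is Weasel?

Wild Oat is a producer → level 1.
Vole eats Wild Oat → level 2.
Weasel eats Vole (level 2); other prey at levels: Cricket 2 → level 3.

Trophic level 3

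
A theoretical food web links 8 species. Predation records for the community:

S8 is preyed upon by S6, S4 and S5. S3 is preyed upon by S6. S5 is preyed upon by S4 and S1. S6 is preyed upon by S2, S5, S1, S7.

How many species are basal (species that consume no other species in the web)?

2

Basal species (no prey listed): S8, S3.
Count: 2.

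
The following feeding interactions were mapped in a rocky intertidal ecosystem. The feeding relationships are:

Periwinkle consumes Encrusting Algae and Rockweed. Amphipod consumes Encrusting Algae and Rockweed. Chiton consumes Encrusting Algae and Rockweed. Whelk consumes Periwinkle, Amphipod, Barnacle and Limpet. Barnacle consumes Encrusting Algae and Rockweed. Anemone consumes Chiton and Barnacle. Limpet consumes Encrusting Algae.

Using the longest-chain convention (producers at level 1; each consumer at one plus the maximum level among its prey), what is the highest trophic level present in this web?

Producers (level 1): Encrusting Algae, Rockweed.
Encrusting Algae → Periwinkle → Whelk gives Whelk level 3.
No species has a prey at level 3, so no species reaches level 4.

3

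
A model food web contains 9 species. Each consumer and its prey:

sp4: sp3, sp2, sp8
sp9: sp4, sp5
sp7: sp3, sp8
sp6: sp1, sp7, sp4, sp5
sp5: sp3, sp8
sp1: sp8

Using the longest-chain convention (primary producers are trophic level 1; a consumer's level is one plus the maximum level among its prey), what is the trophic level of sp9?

sp3 is a producer → level 1.
sp4 eats sp3 (level 1); other prey at levels: sp2 1, sp8 1 → level 2.
sp9 eats sp4 (level 2); other prey at levels: sp5 2 → level 3.

Trophic level 3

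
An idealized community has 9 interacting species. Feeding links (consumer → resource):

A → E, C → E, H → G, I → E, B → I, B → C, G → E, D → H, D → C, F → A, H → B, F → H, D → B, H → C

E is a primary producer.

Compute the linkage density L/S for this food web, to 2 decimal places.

L/S = 1.56

There are L = 14 links among S = 9 species.
L/S = 14/9 = 1.5556 ≈ 1.56.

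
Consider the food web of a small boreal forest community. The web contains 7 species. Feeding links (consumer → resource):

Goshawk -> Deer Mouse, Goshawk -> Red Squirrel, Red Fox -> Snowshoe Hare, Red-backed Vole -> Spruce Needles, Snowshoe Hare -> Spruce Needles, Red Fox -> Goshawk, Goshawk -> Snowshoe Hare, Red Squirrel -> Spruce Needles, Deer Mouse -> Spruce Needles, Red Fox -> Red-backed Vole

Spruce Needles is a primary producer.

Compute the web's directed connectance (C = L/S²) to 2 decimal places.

C = 0.20

The web has S = 7 species and L = 10 feeding links.
C = L / S² = 10 / 49 = 0.2041 ≈ 0.20.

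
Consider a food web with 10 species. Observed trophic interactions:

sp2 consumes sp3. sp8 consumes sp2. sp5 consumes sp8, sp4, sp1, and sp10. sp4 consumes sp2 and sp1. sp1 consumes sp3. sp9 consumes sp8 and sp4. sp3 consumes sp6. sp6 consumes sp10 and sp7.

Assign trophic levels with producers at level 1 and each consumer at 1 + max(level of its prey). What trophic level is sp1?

Trophic level 4

sp10 is a producer → level 1.
sp6 eats sp10 (level 1); other prey at levels: sp7 1 → level 2.
sp3 eats sp6 → level 3.
sp1 eats sp3 → level 4.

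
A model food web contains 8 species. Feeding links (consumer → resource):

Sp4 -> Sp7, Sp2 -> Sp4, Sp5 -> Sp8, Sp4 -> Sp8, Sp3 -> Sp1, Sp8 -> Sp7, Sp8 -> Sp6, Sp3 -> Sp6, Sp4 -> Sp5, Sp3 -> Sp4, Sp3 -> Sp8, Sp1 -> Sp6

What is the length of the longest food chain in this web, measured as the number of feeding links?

4 links

One longest chain: Sp6 → Sp8 → Sp5 → Sp4 → Sp2.
It has 5 species and 4 links.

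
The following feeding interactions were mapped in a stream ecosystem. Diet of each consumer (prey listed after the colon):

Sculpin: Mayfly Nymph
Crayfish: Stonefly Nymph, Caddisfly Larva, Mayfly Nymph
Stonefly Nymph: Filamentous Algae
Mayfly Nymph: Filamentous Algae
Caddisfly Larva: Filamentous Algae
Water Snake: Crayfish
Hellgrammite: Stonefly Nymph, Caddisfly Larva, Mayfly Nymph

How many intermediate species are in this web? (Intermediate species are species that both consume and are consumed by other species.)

Intermediate species (has both prey and predators): Stonefly Nymph, Caddisfly Larva, Mayfly Nymph, Crayfish.
Count: 4.

4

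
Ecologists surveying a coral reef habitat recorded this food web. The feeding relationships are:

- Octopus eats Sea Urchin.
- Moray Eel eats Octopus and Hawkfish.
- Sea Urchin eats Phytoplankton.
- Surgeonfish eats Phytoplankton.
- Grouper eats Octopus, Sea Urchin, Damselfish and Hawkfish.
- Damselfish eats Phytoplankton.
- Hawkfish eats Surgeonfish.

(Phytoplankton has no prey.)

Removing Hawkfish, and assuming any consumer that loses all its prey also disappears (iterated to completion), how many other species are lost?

0

Remove Hawkfish.
Every predator of it retains at least one other prey: Moray Eel still has Octopus; Grouper still has Damselfish, Sea Urchin, Octopus.
No consumer loses all prey, so no secondary extinctions occur.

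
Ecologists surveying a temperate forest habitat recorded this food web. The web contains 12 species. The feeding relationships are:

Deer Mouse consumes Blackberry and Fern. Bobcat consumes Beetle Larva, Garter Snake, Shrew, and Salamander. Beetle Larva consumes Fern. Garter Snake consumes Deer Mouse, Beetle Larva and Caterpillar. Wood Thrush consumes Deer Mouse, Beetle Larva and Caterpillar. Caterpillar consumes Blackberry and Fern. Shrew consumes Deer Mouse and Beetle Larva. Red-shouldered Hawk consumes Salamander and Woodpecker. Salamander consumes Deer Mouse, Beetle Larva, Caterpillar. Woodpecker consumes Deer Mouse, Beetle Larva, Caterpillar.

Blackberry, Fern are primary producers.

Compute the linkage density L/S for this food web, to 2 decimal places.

L/S = 2.08

There are L = 25 links among S = 12 species.
L/S = 25/12 = 2.0833 ≈ 2.08.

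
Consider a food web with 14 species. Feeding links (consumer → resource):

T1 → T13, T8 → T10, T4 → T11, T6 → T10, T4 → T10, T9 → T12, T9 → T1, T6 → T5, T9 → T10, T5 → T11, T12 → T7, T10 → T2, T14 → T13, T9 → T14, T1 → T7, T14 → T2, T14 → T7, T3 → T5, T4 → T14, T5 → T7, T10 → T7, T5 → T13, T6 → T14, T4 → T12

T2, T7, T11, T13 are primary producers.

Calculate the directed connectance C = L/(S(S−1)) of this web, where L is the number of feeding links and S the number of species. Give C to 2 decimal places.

The web has S = 14 species and L = 24 feeding links.
C = L / (S(S−1)) = 24 / 182 = 0.1319 ≈ 0.13.

C = 0.13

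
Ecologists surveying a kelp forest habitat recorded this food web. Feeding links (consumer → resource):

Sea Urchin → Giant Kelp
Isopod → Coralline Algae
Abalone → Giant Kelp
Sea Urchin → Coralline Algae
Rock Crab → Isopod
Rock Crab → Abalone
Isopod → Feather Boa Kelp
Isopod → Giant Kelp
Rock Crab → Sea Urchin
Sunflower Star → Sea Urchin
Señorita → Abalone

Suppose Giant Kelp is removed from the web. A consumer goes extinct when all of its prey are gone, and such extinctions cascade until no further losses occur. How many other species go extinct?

Remove Giant Kelp.
Round 1: Abalone (all prey gone) → extinct.
Round 2: Señorita (all prey gone) → extinct.
No further losses. Total secondary extinctions: 2.

2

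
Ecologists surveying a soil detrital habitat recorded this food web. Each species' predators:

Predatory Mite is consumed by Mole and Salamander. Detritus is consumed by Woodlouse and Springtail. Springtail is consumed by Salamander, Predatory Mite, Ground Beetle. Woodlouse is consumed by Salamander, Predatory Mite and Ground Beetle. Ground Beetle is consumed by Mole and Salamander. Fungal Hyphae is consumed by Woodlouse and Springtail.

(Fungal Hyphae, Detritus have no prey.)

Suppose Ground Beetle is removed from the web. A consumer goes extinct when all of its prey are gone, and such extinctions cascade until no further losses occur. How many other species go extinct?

Remove Ground Beetle.
Every predator of it retains at least one other prey: Salamander still has Springtail, Woodlouse, Predatory Mite; Mole still has Predatory Mite.
No consumer loses all prey, so no secondary extinctions occur.

0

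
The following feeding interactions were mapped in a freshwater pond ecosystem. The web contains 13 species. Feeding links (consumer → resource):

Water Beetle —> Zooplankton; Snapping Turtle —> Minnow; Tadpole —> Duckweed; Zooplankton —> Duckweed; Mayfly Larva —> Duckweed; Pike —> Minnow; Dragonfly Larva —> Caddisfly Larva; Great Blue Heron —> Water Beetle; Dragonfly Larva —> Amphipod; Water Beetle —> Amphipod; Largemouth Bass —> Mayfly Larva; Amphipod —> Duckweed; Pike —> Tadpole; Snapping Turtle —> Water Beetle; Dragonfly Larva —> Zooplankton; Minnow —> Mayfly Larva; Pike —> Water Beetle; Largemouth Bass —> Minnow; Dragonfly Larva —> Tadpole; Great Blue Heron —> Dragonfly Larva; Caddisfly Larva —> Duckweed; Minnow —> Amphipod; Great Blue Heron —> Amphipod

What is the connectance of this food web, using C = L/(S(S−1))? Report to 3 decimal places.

C = 0.147

The web has S = 13 species and L = 23 feeding links.
C = L / (S(S−1)) = 23 / 156 = 0.1474 ≈ 0.147.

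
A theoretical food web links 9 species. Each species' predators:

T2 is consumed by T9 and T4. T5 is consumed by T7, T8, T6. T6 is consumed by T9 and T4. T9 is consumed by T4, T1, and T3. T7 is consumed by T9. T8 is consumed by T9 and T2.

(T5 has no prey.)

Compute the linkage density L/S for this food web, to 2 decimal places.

There are L = 13 links among S = 9 species.
L/S = 13/9 = 1.4444 ≈ 1.44.

L/S = 1.44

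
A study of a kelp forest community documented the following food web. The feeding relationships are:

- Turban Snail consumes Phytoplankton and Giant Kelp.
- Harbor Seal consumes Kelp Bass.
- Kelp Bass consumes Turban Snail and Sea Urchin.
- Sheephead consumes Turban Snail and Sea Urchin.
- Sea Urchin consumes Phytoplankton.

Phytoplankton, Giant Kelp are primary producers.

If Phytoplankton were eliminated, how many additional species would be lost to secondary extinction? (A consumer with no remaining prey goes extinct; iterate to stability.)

Remove Phytoplankton.
Round 1: Sea Urchin (all prey gone) → extinct.
No further losses. Total secondary extinctions: 1.

1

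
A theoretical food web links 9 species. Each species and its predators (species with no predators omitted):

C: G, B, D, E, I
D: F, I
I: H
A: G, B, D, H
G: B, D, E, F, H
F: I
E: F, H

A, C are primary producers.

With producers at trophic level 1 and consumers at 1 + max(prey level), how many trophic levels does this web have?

6

Producers (level 1): A, C.
A → G → D → F → I → H gives H level 6.
No species has a prey at level 6, so no species reaches level 7.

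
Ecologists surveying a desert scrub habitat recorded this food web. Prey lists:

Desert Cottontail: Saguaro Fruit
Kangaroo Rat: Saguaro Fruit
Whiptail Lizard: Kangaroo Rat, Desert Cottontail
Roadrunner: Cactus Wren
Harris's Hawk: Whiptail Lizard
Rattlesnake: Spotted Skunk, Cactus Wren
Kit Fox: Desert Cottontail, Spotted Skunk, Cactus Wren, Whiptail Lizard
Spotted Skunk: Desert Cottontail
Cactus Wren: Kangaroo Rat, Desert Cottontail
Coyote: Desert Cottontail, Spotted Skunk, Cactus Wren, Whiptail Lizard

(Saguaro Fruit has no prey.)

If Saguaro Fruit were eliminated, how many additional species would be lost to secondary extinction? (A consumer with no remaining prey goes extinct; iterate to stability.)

10

Remove Saguaro Fruit.
Round 1: Kangaroo Rat (all prey gone), Desert Cottontail (all prey gone) → extinct.
Round 2: Spotted Skunk (all prey gone), Cactus Wren (all prey gone), Whiptail Lizard (all prey gone) → extinct.
Round 3: Kit Fox (all prey gone), Coyote (all prey gone), Harris's Hawk (all prey gone), Roadrunner (all prey gone), Rattlesnake (all prey gone) → extinct.
No further losses. Total secondary extinctions: 10.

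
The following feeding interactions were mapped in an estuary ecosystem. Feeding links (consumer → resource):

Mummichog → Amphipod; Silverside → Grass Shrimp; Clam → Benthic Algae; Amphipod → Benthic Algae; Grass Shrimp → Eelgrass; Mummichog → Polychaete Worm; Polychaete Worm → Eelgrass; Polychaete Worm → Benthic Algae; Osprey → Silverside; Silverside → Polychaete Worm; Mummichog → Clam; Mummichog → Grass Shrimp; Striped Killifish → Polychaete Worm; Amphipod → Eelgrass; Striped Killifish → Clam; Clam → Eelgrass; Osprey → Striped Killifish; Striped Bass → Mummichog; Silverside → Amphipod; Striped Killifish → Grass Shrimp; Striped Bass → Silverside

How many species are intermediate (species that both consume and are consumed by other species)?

Intermediate species (has both prey and predators): Amphipod, Grass Shrimp, Polychaete Worm, Clam, Mummichog, Silverside, Striped Killifish.
Count: 7.

7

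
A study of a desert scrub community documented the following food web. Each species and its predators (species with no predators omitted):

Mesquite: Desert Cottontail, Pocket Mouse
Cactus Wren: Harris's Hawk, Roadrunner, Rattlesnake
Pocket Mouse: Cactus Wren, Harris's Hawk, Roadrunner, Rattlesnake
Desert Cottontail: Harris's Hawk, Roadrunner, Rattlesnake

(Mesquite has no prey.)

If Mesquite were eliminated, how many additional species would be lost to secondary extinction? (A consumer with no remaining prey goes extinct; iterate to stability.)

Remove Mesquite.
Round 1: Desert Cottontail (all prey gone), Pocket Mouse (all prey gone) → extinct.
Round 2: Cactus Wren (all prey gone) → extinct.
Round 3: Harris's Hawk (all prey gone), Roadrunner (all prey gone), Rattlesnake (all prey gone) → extinct.
No further losses. Total secondary extinctions: 6.

6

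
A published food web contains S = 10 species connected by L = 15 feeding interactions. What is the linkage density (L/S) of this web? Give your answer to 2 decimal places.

There are L = 15 links among S = 10 species.
L/S = 15/10 = 1.5000 ≈ 1.50.

L/S = 1.50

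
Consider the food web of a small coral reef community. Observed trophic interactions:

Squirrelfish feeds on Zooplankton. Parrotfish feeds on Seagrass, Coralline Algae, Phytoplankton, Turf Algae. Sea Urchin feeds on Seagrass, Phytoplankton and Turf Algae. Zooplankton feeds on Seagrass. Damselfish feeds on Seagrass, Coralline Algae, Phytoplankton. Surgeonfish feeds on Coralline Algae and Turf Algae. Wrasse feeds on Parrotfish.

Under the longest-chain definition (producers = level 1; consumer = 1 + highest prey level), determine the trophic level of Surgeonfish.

Coralline Algae is a producer → level 1.
Surgeonfish eats Coralline Algae (level 1); other prey at levels: Turf Algae 1 → level 2.

Trophic level 2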